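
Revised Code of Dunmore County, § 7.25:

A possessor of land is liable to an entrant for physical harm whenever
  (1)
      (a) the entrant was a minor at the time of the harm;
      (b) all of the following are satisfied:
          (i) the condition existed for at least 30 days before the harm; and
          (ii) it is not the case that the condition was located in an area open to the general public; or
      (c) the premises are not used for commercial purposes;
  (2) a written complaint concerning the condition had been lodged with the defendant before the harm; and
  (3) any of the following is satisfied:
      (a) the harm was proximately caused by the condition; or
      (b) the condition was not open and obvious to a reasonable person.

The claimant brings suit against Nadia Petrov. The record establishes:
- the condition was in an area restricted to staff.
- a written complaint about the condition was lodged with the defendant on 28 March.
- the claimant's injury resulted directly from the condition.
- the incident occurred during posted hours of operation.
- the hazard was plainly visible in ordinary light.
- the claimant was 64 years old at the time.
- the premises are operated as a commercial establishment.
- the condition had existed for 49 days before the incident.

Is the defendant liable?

(a) entrant a minor — not satisfied.
(i) condition ≥30 days old — met.
(ii) not (public area) — holds.
(b) = T AND T = true.
(c) not (commercial use) — fails.
(1) = F OR T OR F = true.
(2) complaint lodged — satisfied.
(a) proximate cause — holds.
(b) not open/obvious — fails.
(3): T OR F → true.
Overall = T AND T AND T = true.

Yes — liable.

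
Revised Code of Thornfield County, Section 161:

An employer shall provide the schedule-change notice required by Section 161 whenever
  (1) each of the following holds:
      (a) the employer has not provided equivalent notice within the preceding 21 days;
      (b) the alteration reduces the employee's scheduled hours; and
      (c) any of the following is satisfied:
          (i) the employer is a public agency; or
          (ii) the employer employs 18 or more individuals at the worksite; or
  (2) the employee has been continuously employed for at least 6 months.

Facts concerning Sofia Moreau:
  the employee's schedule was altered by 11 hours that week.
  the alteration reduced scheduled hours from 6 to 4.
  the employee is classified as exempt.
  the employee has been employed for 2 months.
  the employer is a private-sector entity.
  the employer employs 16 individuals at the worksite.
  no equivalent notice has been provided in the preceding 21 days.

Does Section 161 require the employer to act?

(a) no recent notice — satisfied.
(b) hours reduced — holds.
(i) public agency — fails.
(ii) ≥ 18 at site — fails.
So (c) is not satisfied (F OR F).
(1): T AND T AND F → false.
(2) tenure ≥ 6 mo. — fails.
So Overall is not satisfied (F OR F).

No — not required.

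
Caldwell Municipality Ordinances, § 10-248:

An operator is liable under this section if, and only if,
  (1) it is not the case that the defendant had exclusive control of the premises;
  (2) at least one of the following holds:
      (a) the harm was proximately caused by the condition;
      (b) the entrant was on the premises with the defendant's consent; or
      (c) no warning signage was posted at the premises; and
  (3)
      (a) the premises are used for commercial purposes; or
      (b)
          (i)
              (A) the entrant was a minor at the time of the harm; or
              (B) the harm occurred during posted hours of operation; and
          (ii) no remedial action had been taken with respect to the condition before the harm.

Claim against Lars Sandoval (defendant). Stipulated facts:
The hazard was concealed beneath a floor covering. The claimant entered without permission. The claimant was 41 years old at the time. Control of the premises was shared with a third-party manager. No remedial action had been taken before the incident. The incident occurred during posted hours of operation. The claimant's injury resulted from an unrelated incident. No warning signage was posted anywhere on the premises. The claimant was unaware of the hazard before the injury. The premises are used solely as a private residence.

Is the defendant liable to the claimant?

(1) not (exclusive control) — met.
(a) proximate cause — not satisfied.
(b) consent to enter — not satisfied.
(c) no signage posted — met.
(2) = F OR F OR T = true.
(a) commercial use — not satisfied.
(A) entrant a minor — not satisfied.
(B) during posted hours — met.
So (i) is satisfied (F OR T).
(ii) no remedial action — satisfied.
So (b) is satisfied (T AND T).
(3) = F OR T = true.
So Overall is satisfied (T AND T AND T).

Yes — liable.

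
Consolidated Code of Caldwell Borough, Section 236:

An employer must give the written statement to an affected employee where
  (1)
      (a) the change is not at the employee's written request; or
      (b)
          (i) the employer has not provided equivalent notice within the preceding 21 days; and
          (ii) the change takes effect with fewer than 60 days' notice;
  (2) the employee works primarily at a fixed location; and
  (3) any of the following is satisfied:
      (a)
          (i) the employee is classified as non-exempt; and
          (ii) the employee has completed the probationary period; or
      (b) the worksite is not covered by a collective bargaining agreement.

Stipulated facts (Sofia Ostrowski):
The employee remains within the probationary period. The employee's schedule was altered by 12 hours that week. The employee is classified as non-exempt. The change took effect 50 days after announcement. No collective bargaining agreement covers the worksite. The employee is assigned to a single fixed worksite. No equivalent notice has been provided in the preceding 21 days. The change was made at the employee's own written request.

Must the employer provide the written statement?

Yes — required.

(a) not employee-requested — not met.
(i) no recent notice — satisfied.
(ii) < 60 days' notice — holds.
So (b) is satisfied (T AND T).
(1): F OR T → true.
(2) fixed location — satisfied.
(i) non-exempt — satisfied.
(ii) past probation — not satisfied.
So (a) is not satisfied (T AND F).
(b) no CBA — holds.
So (3) is satisfied (F OR T).
Overall: T AND T AND T → true.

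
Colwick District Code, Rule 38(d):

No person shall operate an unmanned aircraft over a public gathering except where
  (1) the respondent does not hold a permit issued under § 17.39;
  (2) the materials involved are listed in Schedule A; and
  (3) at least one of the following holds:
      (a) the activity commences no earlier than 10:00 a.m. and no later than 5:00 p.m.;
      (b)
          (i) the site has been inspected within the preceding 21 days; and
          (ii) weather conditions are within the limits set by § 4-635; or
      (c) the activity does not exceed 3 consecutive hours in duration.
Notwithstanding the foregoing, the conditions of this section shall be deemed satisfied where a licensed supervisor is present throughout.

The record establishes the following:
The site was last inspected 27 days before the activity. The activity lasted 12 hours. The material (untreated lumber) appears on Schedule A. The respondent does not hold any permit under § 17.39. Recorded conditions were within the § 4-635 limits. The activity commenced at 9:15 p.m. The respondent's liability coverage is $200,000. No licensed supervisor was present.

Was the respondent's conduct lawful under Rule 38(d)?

No — unlawful.

(1) not (holds permit) — satisfied.
(2) Schedule A material — met.
(a) start within hours — fails.
(i) site inspected — fails.
(ii) weather ok — satisfied.
So (b) is not satisfied (F AND T).
(c) ≤ 3 hrs duration — not satisfied.
(3) = F OR F OR F = false.
Overall = T AND T AND F = false.
Exception (supervisor present) — not satisfied.
Result: main false OR exception false → false.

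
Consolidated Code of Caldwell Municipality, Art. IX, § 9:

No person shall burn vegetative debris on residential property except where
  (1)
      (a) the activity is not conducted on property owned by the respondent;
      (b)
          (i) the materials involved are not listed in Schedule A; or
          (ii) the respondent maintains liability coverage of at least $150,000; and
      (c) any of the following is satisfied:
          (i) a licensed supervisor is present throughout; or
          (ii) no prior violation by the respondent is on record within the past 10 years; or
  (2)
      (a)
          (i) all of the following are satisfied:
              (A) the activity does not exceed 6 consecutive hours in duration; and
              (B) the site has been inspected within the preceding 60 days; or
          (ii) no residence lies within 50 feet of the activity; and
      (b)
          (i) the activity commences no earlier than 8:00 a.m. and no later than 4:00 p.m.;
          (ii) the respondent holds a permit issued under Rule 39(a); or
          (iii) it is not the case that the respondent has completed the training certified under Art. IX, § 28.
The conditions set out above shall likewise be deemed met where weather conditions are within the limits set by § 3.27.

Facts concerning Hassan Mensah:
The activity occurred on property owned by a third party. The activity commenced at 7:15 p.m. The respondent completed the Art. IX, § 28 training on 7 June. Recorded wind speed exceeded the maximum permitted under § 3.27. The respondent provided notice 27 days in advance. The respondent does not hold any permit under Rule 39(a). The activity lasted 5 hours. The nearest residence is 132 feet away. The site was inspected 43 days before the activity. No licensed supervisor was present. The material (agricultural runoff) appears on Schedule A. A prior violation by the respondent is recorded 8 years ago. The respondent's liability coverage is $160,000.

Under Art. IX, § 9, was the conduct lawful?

(a) not (own property) — holds.
(i) not (Schedule A material) — not satisfied.
(ii) coverage ≥ $150,000 — holds.
(b) = F OR T = true.
(i) supervisor present — not satisfied.
(ii) no prior violation — not met.
(c) = F OR F = false.
(1) = T AND T AND F = false.
(A) ≤ 6 hrs duration — holds.
(B) site inspected — satisfied.
So (i) is satisfied (T AND T).
(ii) no residence in 50 ft — satisfied.
(a): T OR T → true.
(i) start within hours — fails.
(ii) holds permit — not satisfied.
(iii) not (training certified) — not met.
(b) = F OR F OR F = false.
(2) = T AND F = false.
So Overall is not satisfied (F OR F).
Exception (weather ok) — not satisfied.
Result: main false OR exception false → false.

No — unlawful.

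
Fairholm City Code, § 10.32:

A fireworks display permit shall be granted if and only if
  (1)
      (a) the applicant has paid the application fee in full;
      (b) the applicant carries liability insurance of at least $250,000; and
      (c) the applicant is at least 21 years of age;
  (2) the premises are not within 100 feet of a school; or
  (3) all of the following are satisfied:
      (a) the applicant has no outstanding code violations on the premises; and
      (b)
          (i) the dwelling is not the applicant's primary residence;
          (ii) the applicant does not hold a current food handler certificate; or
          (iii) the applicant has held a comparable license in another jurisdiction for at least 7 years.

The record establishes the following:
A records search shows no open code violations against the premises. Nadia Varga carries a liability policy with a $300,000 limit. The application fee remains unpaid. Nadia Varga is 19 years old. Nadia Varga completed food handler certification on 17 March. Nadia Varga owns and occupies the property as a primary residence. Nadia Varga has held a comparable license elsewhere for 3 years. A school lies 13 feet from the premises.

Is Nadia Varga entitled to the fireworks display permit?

(a) fee paid — not satisfied.
(b) insurance ≥ $250,000 — holds.
(c) age ≥ 21 — not satisfied.
(1): F AND T AND F → false.
(2) ≥100 ft from school — fails.
(a) no code violations — satisfied.
(i) not (primary residence) — not met.
(ii) not (food handler cert.) — fails.
(iii) prior license ≥ 7 yr — not satisfied.
(b) = F OR F OR F = false.
(3): T AND F → false.
So Overall is not satisfied (F OR F OR F).

No — denied.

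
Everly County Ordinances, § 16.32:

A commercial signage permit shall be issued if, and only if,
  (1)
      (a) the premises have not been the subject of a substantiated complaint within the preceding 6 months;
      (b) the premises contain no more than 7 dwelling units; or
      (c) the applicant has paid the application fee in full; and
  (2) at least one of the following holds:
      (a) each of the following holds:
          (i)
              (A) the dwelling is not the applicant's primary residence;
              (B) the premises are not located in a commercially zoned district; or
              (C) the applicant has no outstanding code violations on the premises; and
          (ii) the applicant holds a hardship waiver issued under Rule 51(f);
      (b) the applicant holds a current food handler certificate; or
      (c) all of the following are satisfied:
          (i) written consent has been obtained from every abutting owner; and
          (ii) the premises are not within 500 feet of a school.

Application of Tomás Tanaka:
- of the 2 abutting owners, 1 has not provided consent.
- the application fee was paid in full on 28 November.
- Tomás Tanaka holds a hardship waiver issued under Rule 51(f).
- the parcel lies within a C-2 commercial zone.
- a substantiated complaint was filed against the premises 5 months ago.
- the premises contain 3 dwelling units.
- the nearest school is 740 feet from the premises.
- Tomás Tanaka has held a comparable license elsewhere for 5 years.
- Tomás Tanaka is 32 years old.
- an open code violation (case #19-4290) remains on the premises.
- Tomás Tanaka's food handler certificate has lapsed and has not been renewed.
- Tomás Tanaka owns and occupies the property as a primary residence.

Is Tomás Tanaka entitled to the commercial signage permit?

No — denied.

(a) no complaint in 6 mo. — not satisfied.
(b) ≤ 7 units — met.
(c) fee paid — satisfied.
(1) = F OR T OR T = true.
(A) not (primary residence) — not satisfied.
(B) not (commercially zoned) — not met.
(C) no code violations — not satisfied.
(i): F OR F OR F → false.
(ii) hardship waiver — met.
(a): F AND T → false.
(b) food handler cert. — not satisfied.
(i) all abutters consent — not met.
(ii) ≥500 ft from school — holds.
So (c) is not satisfied (F AND T).
(2): F OR F OR F → false.
Overall: T AND F → false.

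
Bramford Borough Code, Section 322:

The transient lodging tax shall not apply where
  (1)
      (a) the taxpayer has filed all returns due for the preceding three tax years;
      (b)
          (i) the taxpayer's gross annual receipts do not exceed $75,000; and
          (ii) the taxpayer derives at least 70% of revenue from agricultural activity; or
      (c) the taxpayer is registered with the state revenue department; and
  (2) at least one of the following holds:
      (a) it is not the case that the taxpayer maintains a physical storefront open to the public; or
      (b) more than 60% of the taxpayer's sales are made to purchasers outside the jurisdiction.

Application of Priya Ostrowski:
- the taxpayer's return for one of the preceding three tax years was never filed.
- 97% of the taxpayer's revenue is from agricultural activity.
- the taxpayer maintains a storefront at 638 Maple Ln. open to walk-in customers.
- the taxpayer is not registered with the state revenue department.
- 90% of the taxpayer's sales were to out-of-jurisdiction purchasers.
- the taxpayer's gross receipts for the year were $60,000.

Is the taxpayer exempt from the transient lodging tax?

Yes — exempt.

(a) returns current — not met.
(i) receipts ≤ $75,000 — holds.
(ii) ≥70% agricultural — satisfied.
(b) = T AND T = true.
(c) state-registered — not satisfied.
(1) = F OR T OR F = true.
(a) not (has storefront) — fails.
(b) >60% out-of-jur. sales — met.
(2) = F OR T = true.
Overall = T AND T = true.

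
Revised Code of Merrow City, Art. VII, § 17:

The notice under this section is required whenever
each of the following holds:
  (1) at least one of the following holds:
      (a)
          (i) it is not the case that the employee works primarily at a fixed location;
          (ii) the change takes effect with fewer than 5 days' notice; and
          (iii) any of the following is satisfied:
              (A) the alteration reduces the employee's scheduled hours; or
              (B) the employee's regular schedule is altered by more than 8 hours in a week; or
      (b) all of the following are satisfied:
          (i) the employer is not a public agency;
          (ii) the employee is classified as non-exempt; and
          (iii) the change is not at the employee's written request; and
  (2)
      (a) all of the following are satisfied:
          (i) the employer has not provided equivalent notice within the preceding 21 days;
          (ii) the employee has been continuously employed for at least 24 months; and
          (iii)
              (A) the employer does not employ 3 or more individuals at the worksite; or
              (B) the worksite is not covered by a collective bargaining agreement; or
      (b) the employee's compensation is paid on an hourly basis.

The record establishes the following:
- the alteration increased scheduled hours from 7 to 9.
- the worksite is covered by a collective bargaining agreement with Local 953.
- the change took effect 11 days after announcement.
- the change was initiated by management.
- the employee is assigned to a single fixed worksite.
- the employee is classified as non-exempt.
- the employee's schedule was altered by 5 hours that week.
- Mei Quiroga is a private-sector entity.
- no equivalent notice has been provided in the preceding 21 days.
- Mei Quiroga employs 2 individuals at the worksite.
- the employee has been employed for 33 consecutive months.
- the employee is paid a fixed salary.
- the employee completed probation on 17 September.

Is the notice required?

(i) not (fixed location) — not met.
(ii) < 5 days' notice — fails.
(A) hours reduced — not met.
(B) schedule shift > 8h — not met.
(iii) = F OR F = false.
(a) = F AND F AND F = false.
(i) not (public agency) — met.
(ii) non-exempt — satisfied.
(iii) not employee-requested — met.
(b) = T AND T AND T = true.
(1): F OR T → true.
(i) no recent notice — holds.
(ii) tenure ≥ 24 mo. — satisfied.
(A) not (≥ 3 at site) — met.
(B) no CBA — fails.
(iii) = T OR F = true.
(a) = T AND T AND T = true.
(b) hourly-paid — fails.
(2) = T OR F = true.
Overall = T AND T = true.

Yes — required.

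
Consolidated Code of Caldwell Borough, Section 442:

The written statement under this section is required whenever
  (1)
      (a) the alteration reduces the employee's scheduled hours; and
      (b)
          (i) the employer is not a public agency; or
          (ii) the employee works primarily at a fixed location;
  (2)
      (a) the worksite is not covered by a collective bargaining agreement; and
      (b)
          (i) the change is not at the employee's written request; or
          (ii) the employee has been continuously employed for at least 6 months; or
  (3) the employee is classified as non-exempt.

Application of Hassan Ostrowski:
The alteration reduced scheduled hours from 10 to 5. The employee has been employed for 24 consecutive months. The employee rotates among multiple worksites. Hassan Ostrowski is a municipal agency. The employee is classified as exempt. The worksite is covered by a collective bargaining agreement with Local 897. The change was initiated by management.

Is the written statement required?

(a) hours reduced — met.
(i) not (public agency) — not satisfied.
(ii) fixed location — not satisfied.
(b) = F OR F = false.
(1): T AND F → false.
(a) no CBA — not met.
(i) not employee-requested — satisfied.
(ii) tenure ≥ 6 mo. — satisfied.
(b): T OR T → true.
(2) = F AND T = false.
(3) non-exempt — not satisfied.
So Overall is not satisfied (F OR F OR F).

No — not required.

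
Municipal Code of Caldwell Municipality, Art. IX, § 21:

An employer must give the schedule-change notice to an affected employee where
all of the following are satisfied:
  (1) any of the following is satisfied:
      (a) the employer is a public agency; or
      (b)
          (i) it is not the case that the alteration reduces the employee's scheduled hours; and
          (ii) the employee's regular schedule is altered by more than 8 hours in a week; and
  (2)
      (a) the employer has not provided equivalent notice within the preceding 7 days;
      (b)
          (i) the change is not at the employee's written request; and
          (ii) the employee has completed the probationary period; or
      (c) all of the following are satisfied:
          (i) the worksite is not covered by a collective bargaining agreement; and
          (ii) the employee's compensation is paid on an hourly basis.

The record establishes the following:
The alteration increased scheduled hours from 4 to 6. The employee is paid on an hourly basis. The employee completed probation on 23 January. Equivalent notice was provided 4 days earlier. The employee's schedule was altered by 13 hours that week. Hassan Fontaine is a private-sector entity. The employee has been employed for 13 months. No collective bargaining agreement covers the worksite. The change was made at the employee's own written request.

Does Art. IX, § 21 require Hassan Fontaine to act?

Yes — required.

(a) public agency — not met.
(i) not (hours reduced) — met.
(ii) schedule shift > 8h — holds.
(b) = T AND T = true.
(1) = F OR T = true.
(a) no recent notice — not satisfied.
(i) not employee-requested — not met.
(ii) past probation — satisfied.
(b) = F AND T = false.
(i) no CBA — holds.
(ii) hourly-paid — holds.
So (c) is satisfied (T AND T).
(2) = F OR F OR T = true.
Overall: T AND T → true.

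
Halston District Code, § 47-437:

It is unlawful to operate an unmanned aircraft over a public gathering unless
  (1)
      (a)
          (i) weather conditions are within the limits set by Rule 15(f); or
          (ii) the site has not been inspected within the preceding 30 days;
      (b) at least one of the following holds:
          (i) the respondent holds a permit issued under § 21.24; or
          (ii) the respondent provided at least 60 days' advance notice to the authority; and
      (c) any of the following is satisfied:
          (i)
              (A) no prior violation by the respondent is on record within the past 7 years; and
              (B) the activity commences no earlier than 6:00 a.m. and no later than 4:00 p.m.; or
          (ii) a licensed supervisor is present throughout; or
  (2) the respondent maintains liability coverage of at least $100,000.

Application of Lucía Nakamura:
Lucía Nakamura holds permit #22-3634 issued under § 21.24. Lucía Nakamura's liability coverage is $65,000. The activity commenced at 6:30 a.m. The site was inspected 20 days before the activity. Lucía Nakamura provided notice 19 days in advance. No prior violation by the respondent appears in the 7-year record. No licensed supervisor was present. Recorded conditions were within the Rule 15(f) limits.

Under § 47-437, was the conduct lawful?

(i) weather ok — satisfied.
(ii) not (site inspected) — not met.
So (a) is satisfied (T OR F).
(i) holds permit — satisfied.
(ii) ≥60 days' notice — fails.
(b): T OR F → true.
(A) no prior violation — satisfied.
(B) start within hours — holds.
(i): T AND T → true.
(ii) supervisor present — not met.
So (c) is satisfied (T OR F).
(1) = T AND T AND T = true.
(2) coverage ≥ $100,000 — not met.
So Overall is satisfied (T OR F).

Yes — lawful.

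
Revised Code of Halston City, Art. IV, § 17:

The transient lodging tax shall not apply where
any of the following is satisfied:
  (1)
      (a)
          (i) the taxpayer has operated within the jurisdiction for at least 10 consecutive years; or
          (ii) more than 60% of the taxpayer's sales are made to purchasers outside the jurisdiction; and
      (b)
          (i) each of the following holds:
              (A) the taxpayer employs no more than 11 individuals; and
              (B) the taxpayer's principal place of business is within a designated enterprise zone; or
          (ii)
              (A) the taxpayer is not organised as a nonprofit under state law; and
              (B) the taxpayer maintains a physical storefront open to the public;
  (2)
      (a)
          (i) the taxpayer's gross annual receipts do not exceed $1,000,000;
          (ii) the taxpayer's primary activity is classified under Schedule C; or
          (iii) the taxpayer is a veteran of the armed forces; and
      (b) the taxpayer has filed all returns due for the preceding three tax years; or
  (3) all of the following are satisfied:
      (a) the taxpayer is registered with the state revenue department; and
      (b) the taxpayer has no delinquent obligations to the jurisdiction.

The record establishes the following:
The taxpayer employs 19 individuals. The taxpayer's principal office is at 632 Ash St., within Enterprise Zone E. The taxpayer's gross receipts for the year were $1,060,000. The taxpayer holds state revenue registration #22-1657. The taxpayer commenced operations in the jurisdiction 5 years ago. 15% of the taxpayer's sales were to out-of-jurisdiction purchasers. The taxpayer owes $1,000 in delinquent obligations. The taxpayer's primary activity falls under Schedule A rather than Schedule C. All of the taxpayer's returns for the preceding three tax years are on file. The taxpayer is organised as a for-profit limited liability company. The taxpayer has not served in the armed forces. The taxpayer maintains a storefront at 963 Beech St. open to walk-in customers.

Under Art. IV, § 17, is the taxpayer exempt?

No — not exempt.

(i) ≥ 10 yrs in jurisdiction — not satisfied.
(ii) >60% out-of-jur. sales — not met.
So (a) is not satisfied (F OR F).
(A) ≤ 11 employees — not satisfied.
(B) in enterprise zone — met.
(i) = F AND T = false.
(A) not (nonprofit) — holds.
(B) has storefront — satisfied.
So (ii) is satisfied (T AND T).
(b) = F OR T = true.
So (1) is not satisfied (F AND T).
(i) receipts ≤ $1,000,000 — not satisfied.
(ii) Schedule C activity — not satisfied.
(iii) veteran — not met.
(a): F OR F OR F → false.
(b) returns current — satisfied.
(2): F AND T → false.
(a) state-registered — met.
(b) no delinquency — fails.
So (3) is not satisfied (T AND F).
Overall: F OR F OR F → false.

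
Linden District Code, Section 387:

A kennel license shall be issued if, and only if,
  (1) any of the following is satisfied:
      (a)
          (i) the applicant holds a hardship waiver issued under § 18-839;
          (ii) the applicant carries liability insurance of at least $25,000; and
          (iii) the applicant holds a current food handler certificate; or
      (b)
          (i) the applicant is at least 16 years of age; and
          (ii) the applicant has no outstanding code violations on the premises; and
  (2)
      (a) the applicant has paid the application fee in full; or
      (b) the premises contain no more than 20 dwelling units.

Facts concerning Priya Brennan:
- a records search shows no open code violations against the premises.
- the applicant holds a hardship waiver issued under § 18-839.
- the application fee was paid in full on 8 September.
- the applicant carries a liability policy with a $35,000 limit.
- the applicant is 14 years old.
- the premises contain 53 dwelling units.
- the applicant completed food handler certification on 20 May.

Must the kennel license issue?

(i) hardship waiver — met.
(ii) insurance ≥ $25,000 — holds.
(iii) food handler cert. — holds.
So (a) is satisfied (T AND T AND T).
(i) age ≥ 16 — not satisfied.
(ii) no code violations — holds.
So (b) is not satisfied (F AND T).
(1) = T OR F = true.
(a) fee paid — satisfied.
(b) ≤ 20 units — not met.
So (2) is satisfied (T OR F).
Overall: T AND T → true.

Yes — granted.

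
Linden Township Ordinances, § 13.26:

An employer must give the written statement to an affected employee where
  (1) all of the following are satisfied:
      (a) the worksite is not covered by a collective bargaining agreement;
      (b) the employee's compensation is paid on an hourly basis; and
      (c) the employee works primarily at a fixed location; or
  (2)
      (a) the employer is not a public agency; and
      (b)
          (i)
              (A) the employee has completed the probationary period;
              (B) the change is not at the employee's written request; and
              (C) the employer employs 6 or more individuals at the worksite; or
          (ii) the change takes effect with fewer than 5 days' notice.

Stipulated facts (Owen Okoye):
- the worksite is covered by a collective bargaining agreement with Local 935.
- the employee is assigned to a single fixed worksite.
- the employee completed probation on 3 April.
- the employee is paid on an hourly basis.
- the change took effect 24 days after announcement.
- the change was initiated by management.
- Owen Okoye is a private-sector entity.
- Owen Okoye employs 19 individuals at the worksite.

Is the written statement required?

(a) no CBA — not satisfied.
(b) hourly-paid — satisfied.
(c) fixed location — met.
(1): F AND T AND T → false.
(a) not (public agency) — holds.
(A) past probation — holds.
(B) not employee-requested — met.
(C) ≥ 6 at site — holds.
(i): T AND T AND T → true.
(ii) < 5 days' notice — not satisfied.
(b): T OR F → true.
(2) = T AND T = true.
Overall: F OR T → true.

Yes — required.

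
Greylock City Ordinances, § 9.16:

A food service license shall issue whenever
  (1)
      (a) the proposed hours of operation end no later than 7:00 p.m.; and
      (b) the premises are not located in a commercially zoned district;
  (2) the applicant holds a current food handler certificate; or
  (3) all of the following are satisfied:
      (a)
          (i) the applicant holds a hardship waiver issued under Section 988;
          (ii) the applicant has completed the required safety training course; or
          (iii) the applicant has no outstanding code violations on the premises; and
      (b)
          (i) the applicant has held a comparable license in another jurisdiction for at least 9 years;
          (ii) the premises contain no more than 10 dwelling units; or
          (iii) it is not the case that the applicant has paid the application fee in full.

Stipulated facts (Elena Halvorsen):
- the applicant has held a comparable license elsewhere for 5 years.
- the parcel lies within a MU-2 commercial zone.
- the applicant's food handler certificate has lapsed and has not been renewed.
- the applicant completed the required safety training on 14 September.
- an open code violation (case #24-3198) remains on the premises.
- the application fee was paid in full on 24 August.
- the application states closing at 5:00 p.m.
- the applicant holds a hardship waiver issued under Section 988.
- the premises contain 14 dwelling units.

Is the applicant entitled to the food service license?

No — denied.

(a) closes by 7 p.m. — holds.
(b) not (commercially zoned) — not met.
So (1) is not satisfied (T AND F).
(2) food handler cert. — not met.
(i) hardship waiver — holds.
(ii) safety training — met.
(iii) no code violations — fails.
(a) = T OR T OR F = true.
(i) prior license ≥ 9 yr — fails.
(ii) ≤ 10 units — fails.
(iii) not (fee paid) — not met.
(b) = F OR F OR F = false.
(3) = T AND F = false.
Overall: F OR F OR F → false.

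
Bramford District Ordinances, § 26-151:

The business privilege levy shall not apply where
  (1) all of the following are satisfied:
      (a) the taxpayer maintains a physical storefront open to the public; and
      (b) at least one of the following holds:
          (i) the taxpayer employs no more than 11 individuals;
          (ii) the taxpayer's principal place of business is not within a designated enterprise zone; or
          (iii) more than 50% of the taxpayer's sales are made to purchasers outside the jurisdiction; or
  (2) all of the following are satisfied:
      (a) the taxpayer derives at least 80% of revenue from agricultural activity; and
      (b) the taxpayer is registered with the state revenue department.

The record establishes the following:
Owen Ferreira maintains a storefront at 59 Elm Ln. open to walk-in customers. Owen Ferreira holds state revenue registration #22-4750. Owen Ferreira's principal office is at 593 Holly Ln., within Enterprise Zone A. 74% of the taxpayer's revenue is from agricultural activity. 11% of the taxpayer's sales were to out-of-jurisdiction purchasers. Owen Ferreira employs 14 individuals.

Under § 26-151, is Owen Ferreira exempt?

(a) has storefront — satisfied.
(i) ≤ 11 employees — not met.
(ii) not (in enterprise zone) — not met.
(iii) >50% out-of-jur. sales — fails.
(b) = F OR F OR F = false.
(1): T AND F → false.
(a) ≥80% agricultural — fails.
(b) state-registered — holds.
(2): F AND T → false.
Overall: F OR F → false.

No — not exempt.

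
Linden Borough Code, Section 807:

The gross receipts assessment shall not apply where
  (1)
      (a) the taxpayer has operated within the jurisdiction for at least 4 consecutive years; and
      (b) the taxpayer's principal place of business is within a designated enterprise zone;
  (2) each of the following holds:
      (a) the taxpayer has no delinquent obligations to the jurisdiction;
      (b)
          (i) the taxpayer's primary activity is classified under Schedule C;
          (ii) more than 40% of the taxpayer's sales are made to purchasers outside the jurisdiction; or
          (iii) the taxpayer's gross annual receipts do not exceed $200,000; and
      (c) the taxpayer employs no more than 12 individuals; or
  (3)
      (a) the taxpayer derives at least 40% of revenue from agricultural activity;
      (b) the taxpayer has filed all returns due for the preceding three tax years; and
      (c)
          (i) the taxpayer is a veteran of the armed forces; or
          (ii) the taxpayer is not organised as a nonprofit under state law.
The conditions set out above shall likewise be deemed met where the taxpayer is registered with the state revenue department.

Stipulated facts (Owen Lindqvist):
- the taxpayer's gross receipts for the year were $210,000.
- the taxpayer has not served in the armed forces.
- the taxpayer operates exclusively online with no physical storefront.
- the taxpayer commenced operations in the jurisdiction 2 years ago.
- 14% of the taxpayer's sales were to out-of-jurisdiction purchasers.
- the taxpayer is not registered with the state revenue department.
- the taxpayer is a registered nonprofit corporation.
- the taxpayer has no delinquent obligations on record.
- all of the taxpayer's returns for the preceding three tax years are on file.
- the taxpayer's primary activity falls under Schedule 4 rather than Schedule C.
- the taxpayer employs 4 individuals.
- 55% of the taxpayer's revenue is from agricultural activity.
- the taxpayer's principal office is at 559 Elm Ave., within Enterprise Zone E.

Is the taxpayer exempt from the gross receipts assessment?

(a) ≥ 4 yrs in jurisdiction — not met.
(b) in enterprise zone — holds.
(1): F AND T → false.
(a) no delinquency — satisfied.
(i) Schedule C activity — not met.
(ii) >40% out-of-jur. sales — not met.
(iii) receipts ≤ $200,000 — fails.
(b): F OR F OR F → false.
(c) ≤ 12 employees — holds.
So (2) is not satisfied (T AND F AND T).
(a) ≥40% agricultural — satisfied.
(b) returns current — met.
(i) veteran — not met.
(ii) not (nonprofit) — not satisfied.
(c): F OR F → false.
(3): T AND T AND F → false.
Overall: F OR F OR F → false.
Exception (state-registered) — not satisfied.
Result: main false OR exception false → false.

No — not exempt.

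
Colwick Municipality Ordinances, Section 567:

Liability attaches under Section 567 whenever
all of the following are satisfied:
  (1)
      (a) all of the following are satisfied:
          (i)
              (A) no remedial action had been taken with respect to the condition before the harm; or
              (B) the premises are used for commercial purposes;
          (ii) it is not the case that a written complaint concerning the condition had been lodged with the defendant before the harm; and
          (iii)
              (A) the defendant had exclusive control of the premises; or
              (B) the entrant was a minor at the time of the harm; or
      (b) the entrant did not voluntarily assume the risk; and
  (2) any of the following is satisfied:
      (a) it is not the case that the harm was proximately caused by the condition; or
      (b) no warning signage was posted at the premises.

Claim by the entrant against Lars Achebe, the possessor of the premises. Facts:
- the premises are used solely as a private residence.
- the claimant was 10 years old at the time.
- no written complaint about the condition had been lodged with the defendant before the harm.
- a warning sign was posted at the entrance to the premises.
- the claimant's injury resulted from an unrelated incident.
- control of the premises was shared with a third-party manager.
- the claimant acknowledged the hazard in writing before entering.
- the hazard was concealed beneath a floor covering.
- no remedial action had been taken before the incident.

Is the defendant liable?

(A) no remedial action — met.
(B) commercial use — not met.
(i): T OR F → true.
(ii) not (complaint lodged) — satisfied.
(A) exclusive control — fails.
(B) entrant a minor — satisfied.
(iii) = F OR T = true.
(a): T AND T AND T → true.
(b) no assumed risk — not satisfied.
(1) = T OR F = true.
(a) not (proximate cause) — satisfied.
(b) no signage posted — fails.
So (2) is satisfied (T OR F).
Overall = T AND T = true.

Yes — liable.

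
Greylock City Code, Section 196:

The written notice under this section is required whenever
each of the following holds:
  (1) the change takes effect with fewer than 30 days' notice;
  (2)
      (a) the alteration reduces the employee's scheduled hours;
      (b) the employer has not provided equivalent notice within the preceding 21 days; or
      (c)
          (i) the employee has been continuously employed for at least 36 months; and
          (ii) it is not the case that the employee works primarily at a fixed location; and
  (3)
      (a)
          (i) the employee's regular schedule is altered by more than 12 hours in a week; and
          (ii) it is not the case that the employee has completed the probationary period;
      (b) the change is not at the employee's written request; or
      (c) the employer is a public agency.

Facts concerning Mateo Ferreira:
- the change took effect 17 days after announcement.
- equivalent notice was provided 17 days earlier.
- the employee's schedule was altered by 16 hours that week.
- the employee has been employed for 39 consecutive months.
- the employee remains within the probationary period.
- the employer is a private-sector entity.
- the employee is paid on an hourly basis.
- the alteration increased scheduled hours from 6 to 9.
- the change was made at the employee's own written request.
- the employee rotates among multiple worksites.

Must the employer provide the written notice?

Yes — required.

(1) < 30 days' notice — met.
(a) hours reduced — not satisfied.
(b) no recent notice — fails.
(i) tenure ≥ 36 mo. — met.
(ii) not (fixed location) — holds.
(c) = T AND T = true.
(2): F OR F OR T → true.
(i) schedule shift > 12h — satisfied.
(ii) not (past probation) — met.
So (a) is satisfied (T AND T).
(b) not employee-requested — fails.
(c) public agency — not met.
(3) = T OR F OR F = true.
Overall: T AND T AND T → true.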